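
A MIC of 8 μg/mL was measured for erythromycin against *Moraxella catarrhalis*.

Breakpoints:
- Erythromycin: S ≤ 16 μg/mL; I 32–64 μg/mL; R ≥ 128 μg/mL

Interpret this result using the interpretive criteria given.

Susceptible

Erythromycin 8 μg/mL: ≤ 16 μg/mL — susceptible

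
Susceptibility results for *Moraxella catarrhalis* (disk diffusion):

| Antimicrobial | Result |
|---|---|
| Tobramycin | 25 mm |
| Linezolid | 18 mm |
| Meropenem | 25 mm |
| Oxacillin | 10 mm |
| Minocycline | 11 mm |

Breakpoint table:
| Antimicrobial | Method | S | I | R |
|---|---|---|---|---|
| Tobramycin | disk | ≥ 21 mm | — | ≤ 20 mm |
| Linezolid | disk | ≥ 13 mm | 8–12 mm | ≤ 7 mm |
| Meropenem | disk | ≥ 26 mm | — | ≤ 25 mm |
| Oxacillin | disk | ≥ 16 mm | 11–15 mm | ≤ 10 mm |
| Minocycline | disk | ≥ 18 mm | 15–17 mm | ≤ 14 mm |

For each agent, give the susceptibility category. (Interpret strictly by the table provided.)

Tobramycin: 25 mm is ≥ 21 mm ⇒ susceptible
Linezolid 18 mm: ≥ 13 mm → susceptible
Meropenem 25 mm: ≤ 25 mm — R
Oxacillin (10 mm) ≤ 10 mm → Resistant
Minocycline (11 mm) ≤ 14 mm — resistant

S, S, R, R, R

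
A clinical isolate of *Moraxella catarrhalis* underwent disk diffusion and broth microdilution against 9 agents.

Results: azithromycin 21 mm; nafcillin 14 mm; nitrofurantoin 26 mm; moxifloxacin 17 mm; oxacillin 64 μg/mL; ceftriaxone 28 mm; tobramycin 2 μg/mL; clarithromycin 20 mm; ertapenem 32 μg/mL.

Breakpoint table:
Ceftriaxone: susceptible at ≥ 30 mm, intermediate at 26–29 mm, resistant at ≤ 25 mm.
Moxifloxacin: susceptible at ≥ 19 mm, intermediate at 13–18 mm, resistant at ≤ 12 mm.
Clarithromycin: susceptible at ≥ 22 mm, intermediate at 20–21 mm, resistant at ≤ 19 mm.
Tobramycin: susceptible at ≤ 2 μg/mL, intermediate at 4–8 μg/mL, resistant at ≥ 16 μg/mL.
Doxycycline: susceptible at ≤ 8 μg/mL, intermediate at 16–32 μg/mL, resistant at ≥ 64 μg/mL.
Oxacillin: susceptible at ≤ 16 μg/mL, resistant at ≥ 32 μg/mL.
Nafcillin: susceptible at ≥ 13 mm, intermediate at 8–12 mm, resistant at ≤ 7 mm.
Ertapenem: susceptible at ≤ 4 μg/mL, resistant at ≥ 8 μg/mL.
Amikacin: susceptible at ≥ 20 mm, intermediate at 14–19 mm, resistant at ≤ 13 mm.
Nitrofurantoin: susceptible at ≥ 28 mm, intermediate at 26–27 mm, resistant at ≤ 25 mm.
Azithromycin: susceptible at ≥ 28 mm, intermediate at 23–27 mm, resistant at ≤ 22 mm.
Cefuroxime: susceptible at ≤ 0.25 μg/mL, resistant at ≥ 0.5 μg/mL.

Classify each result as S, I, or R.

R, S, I, I, R, I, S, I, R

Azithromycin: 21 mm is ≤ 22 mm — Resistant
Nafcillin 14 mm: ≥ 13 mm ⇒ S
Nitrofurantoin: 26 mm is in 26–27 mm ⇒ I
Moxifloxacin (17 mm) in 13–18 mm → Intermediate
Oxacillin: 64 μg/mL is ≥ 32 μg/mL ⇒ resistant
Ceftriaxone 28 mm: in 26–29 mm — I
Tobramycin: 2 μg/mL is ≤ 2 μg/mL ⇒ Susceptible
Clarithromycin (20 mm) in 20–21 mm ⇒ intermediate
Ertapenem 32 μg/mL: ≥ 8 μg/mL ⇒ Resistant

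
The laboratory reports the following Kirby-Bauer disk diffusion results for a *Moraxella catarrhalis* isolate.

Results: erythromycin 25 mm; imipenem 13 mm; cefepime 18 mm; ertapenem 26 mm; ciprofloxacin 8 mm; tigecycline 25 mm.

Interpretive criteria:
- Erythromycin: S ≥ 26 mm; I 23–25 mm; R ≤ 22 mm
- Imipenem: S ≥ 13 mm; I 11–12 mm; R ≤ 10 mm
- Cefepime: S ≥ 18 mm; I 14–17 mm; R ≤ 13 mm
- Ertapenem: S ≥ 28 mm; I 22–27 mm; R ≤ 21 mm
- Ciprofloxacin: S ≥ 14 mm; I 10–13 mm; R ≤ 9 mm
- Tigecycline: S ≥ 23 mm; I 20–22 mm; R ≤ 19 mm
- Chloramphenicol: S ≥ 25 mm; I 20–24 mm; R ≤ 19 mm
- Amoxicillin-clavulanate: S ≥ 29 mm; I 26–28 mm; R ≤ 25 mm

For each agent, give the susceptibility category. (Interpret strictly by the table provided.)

Erythromycin 25 mm: in 23–25 mm — intermediate
Imipenem (13 mm) ≥ 13 mm → Susceptible
Cefepime (18 mm) ≥ 18 mm ⇒ susceptible
Ertapenem 26 mm: in 22–27 mm ⇒ I
Ciprofloxacin (8 mm) ≤ 9 mm → resistant
Tigecycline 25 mm: ≥ 23 mm — S

I, S, S, I, R, S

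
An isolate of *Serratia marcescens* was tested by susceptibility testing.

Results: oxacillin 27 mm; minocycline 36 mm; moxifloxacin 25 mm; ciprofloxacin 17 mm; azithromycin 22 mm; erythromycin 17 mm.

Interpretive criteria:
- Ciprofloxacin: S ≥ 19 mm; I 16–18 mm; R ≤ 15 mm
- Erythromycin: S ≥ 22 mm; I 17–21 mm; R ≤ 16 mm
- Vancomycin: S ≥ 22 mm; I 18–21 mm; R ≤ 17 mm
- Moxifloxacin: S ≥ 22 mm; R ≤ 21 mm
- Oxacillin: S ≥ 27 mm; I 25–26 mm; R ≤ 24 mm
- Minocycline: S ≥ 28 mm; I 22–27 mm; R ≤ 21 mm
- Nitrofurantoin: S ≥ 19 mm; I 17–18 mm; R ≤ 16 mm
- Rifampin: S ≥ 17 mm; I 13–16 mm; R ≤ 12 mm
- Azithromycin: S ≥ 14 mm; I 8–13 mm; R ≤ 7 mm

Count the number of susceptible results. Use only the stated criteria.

Oxacillin: 27 mm is ≥ 27 mm → susceptible
Minocycline: 36 mm is ≥ 28 mm → Susceptible
Moxifloxacin: 25 mm is ≥ 22 mm → susceptible
Ciprofloxacin 17 mm: in 16–18 mm → I
Azithromycin (22 mm) ≥ 14 mm → Susceptible
Erythromycin 17 mm: in 17–21 mm ⇒ I
Susceptible: 4

4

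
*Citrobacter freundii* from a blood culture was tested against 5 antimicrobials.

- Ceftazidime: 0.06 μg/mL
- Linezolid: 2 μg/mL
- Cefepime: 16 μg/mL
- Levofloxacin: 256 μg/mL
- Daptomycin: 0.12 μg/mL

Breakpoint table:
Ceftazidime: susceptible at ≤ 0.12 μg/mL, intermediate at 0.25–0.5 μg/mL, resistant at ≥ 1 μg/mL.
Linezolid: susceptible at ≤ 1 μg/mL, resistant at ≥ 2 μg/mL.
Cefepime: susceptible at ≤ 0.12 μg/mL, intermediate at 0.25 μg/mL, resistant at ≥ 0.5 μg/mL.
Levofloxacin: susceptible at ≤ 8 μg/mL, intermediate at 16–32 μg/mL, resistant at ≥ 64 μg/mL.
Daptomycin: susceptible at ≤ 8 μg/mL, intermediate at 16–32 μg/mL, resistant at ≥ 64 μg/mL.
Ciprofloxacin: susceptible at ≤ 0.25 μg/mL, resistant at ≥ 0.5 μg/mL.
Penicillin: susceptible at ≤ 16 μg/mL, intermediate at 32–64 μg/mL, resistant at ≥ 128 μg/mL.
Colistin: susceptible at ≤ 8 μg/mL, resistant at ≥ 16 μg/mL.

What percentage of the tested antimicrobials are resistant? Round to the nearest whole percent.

Ceftazidime (0.06 μg/mL) ≤ 0.12 μg/mL → susceptible
Linezolid: 2 μg/mL is ≥ 2 μg/mL — resistant
Cefepime (16 μg/mL) ≥ 0.5 μg/mL — Resistant
Levofloxacin (256 μg/mL) ≥ 64 μg/mL → resistant
Daptomycin 0.12 μg/mL: ≤ 8 μg/mL → susceptible
Resistant: 3/5

60%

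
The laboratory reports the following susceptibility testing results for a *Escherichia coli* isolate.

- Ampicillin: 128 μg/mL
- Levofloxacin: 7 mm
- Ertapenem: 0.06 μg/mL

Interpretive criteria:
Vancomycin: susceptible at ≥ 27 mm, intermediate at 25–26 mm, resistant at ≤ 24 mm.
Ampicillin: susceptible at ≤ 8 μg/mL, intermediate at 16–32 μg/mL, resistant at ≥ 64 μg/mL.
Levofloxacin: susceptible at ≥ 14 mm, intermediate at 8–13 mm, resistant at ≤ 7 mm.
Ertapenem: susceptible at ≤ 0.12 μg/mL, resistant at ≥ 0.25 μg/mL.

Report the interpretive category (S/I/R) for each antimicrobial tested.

R, R, S

Ampicillin (128 μg/mL) ≥ 64 μg/mL — Resistant
Levofloxacin: 7 mm is ≤ 7 mm → resistant
Ertapenem 0.06 μg/mL: ≤ 0.12 μg/mL — Susceptible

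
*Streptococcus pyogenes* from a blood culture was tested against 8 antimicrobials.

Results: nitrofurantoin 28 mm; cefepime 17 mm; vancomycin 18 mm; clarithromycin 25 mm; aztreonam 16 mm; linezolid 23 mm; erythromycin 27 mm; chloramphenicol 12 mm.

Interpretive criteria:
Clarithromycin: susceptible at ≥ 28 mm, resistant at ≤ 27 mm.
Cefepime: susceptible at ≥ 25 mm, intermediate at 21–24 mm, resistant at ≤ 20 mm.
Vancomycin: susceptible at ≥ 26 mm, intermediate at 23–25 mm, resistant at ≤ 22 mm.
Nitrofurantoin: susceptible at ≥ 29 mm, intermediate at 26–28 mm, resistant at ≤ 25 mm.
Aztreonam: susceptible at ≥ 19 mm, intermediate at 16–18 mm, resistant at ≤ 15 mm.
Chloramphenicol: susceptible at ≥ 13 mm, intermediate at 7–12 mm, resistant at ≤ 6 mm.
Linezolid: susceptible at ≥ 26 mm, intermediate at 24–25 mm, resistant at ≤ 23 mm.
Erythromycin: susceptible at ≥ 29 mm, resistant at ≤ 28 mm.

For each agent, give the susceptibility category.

Nitrofurantoin (28 mm) in 26–28 mm ⇒ I
Cefepime (17 mm) ≤ 20 mm → Resistant
Vancomycin: 18 mm is ≤ 22 mm — resistant
Clarithromycin 25 mm: ≤ 27 mm ⇒ resistant
Aztreonam 16 mm: in 16–18 mm → I
Linezolid (23 mm) ≤ 23 mm ⇒ R
Erythromycin: 27 mm is ≤ 28 mm ⇒ resistant
Chloramphenicol (12 mm) in 7–12 mm → intermediate

I, R, R, R, I, R, R, I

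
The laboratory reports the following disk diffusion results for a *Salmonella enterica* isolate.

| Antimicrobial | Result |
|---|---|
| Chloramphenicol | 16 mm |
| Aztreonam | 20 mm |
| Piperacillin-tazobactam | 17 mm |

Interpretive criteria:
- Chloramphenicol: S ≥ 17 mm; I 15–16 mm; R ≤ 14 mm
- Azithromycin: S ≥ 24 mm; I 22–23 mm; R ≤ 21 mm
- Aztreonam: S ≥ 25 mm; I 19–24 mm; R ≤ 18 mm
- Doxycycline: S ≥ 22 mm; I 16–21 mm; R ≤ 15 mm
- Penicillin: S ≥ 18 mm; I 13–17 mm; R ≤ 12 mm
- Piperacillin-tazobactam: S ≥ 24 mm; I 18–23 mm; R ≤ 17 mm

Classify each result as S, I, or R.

I, I, R

Chloramphenicol (16 mm) in 15–16 mm → I
Aztreonam 20 mm: in 19–24 mm → intermediate
Piperacillin-tazobactam (17 mm) ≤ 17 mm ⇒ R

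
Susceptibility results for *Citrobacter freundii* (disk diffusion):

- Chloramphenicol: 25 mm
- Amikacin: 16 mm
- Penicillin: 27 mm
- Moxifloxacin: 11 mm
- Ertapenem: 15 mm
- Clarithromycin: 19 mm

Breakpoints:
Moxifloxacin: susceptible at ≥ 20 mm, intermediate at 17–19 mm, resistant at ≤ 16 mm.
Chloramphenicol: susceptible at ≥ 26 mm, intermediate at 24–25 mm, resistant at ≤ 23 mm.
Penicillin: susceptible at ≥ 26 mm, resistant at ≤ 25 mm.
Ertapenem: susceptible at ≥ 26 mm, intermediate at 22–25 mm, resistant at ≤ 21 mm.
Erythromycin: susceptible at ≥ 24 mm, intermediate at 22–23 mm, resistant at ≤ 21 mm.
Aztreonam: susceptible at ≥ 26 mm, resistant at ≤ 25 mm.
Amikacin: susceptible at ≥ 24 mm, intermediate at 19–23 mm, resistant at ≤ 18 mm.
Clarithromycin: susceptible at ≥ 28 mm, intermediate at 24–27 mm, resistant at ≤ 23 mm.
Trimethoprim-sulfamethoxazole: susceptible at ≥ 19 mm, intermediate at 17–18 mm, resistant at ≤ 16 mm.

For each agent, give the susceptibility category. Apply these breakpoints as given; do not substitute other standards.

I, R, S, R, R, R

Chloramphenicol (25 mm) in 24–25 mm — Intermediate
Amikacin: 16 mm is ≤ 18 mm — resistant
Penicillin 27 mm: ≥ 26 mm — susceptible
Moxifloxacin (11 mm) ≤ 16 mm — Resistant
Ertapenem 15 mm: ≤ 21 mm ⇒ R
Clarithromycin (19 mm) ≤ 23 mm → Resistant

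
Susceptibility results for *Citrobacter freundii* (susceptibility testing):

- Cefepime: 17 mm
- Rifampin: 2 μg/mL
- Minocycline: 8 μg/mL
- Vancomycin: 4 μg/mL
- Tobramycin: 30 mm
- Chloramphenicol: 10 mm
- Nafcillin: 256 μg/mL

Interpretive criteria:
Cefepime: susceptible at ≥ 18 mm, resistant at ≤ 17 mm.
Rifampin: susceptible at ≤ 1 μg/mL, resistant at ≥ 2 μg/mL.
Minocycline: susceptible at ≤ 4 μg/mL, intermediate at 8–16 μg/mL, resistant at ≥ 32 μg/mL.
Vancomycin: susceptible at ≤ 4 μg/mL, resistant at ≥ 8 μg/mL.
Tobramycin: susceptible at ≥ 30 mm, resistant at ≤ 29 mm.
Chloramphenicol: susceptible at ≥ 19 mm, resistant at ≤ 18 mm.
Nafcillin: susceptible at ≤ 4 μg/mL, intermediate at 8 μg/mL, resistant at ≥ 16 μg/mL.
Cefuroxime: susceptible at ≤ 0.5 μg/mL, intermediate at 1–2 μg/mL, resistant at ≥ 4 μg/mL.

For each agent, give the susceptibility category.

Cefepime: 17 mm is ≤ 17 mm → R
Rifampin (2 μg/mL) ≥ 2 μg/mL — resistant
Minocycline (8 μg/mL) in 8–16 μg/mL ⇒ I
Vancomycin (4 μg/mL) ≤ 4 μg/mL → Susceptible
Tobramycin 30 mm: ≥ 30 mm ⇒ Susceptible
Chloramphenicol (10 mm) ≤ 18 mm ⇒ resistant
Nafcillin: 256 μg/mL is ≥ 16 μg/mL → R

R, R, I, S, S, R, R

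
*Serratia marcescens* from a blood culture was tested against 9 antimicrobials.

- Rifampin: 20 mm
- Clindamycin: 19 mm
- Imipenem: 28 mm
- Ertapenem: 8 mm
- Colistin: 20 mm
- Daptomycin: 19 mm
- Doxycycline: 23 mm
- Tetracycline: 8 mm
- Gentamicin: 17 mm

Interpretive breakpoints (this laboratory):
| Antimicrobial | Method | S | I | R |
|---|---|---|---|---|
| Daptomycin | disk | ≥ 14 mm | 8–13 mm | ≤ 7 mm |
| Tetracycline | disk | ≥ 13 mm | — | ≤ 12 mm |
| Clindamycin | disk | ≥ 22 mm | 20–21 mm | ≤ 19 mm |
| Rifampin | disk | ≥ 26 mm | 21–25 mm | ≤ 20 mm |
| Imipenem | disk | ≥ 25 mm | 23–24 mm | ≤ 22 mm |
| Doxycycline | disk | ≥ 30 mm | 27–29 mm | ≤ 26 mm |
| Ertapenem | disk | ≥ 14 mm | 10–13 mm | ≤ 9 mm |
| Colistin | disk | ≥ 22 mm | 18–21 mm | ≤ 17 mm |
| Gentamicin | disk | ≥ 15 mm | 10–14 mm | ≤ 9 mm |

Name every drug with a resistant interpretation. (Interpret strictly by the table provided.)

Rifampin (20 mm) ≤ 20 mm → R
Clindamycin (19 mm) ≤ 19 mm → resistant
Imipenem: 28 mm is ≥ 25 mm ⇒ S
Ertapenem 8 mm: ≤ 9 mm → R
Colistin: 20 mm is in 18–21 mm ⇒ I
Daptomycin 19 mm: ≥ 14 mm — susceptible
Doxycycline: 23 mm is ≤ 26 mm — Resistant
Tetracycline (8 mm) ≤ 12 mm → Resistant
Gentamicin: 17 mm is ≥ 15 mm → S

rifampin, clindamycin, ertapenem, doxycycline, tetracycline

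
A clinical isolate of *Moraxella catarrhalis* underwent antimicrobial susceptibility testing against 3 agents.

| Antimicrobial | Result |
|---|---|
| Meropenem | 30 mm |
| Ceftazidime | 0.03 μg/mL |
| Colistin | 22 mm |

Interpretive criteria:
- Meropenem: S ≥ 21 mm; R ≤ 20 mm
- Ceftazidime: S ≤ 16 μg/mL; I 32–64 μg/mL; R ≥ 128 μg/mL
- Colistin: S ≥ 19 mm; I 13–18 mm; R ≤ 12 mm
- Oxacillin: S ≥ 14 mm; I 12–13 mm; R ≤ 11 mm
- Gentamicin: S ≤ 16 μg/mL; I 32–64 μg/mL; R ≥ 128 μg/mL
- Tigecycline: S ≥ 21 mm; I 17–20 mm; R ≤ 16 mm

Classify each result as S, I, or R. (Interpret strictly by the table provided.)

Meropenem: 30 mm is ≥ 21 mm — susceptible
Ceftazidime 0.03 μg/mL: ≤ 16 μg/mL → susceptible
Colistin 22 mm: ≥ 19 mm → S

S, S, S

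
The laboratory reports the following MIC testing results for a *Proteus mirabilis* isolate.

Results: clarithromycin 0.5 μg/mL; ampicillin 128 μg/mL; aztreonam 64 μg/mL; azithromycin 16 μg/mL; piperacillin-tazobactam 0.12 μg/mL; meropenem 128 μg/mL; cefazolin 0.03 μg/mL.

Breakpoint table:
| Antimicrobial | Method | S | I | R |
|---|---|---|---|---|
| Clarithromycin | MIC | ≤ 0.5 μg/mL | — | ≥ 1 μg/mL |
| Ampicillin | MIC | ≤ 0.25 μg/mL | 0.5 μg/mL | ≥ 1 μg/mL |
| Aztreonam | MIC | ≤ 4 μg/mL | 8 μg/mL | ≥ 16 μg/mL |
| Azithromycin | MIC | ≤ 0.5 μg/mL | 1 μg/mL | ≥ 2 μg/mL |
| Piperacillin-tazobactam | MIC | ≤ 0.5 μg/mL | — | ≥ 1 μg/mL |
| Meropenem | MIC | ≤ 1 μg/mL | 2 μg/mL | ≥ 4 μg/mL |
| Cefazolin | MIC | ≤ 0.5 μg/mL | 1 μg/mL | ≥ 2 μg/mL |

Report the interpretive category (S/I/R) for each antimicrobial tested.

Clarithromycin 0.5 μg/mL: ≤ 0.5 μg/mL ⇒ susceptible
Ampicillin: 128 μg/mL is ≥ 1 μg/mL → resistant
Aztreonam 64 μg/mL: ≥ 16 μg/mL → resistant
Azithromycin: 16 μg/mL is ≥ 2 μg/mL ⇒ resistant
Piperacillin-tazobactam (0.12 μg/mL) ≤ 0.5 μg/mL ⇒ S
Meropenem: 128 μg/mL is ≥ 4 μg/mL → Resistant
Cefazolin: 0.03 μg/mL is ≤ 0.5 μg/mL ⇒ Susceptible

S, R, R, R, S, R, S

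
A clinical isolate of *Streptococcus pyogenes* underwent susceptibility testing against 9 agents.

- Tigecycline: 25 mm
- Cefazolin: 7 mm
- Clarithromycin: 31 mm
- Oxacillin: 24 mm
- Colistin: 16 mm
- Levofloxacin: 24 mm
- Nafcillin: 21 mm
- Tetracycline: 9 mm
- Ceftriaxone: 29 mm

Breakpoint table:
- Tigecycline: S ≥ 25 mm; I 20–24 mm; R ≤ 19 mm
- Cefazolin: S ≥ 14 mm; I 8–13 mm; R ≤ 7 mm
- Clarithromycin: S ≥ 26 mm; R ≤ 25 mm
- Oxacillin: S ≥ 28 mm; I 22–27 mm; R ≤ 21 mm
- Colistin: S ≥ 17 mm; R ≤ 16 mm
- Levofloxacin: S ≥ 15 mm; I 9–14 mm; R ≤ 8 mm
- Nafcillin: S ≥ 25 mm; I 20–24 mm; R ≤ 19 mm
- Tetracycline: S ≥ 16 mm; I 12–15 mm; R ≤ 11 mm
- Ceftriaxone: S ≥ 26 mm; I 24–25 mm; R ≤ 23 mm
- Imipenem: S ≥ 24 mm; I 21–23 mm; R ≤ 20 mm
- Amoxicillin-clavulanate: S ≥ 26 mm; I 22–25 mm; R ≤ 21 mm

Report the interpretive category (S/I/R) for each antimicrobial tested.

Tigecycline 25 mm: ≥ 25 mm → S
Cefazolin (7 mm) ≤ 7 mm ⇒ Resistant
Clarithromycin 31 mm: ≥ 26 mm ⇒ susceptible
Oxacillin: 24 mm is in 22–27 mm ⇒ Intermediate
Colistin 16 mm: ≤ 16 mm → resistant
Levofloxacin 24 mm: ≥ 15 mm ⇒ Susceptible
Nafcillin (21 mm) in 20–24 mm ⇒ intermediate
Tetracycline: 9 mm is ≤ 11 mm → resistant
Ceftriaxone: 29 mm is ≥ 26 mm ⇒ S

S, R, S, I, R, S, I, R, S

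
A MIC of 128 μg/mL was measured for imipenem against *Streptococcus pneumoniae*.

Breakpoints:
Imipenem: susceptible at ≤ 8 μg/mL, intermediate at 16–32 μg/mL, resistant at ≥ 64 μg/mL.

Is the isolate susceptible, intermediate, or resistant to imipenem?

Imipenem: 128 μg/mL is ≥ 64 μg/mL → R

R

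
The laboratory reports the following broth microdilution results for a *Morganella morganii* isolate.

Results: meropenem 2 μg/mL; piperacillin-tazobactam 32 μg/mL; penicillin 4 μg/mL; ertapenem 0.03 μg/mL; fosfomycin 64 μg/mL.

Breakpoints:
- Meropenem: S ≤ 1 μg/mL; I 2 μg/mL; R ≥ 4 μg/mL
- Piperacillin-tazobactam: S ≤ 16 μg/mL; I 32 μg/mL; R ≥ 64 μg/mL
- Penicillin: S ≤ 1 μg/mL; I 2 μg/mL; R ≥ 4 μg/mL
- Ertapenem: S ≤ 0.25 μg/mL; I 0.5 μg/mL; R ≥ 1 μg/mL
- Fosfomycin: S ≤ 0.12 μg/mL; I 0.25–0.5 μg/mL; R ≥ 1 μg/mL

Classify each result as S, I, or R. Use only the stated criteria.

I, I, R, S, R

Meropenem: 2 μg/mL is = 2 μg/mL — Intermediate
Piperacillin-tazobactam (32 μg/mL) = 32 μg/mL → Intermediate
Penicillin 4 μg/mL: ≥ 4 μg/mL → R
Ertapenem: 0.03 μg/mL is ≤ 0.25 μg/mL → susceptible
Fosfomycin (64 μg/mL) ≥ 1 μg/mL ⇒ resistant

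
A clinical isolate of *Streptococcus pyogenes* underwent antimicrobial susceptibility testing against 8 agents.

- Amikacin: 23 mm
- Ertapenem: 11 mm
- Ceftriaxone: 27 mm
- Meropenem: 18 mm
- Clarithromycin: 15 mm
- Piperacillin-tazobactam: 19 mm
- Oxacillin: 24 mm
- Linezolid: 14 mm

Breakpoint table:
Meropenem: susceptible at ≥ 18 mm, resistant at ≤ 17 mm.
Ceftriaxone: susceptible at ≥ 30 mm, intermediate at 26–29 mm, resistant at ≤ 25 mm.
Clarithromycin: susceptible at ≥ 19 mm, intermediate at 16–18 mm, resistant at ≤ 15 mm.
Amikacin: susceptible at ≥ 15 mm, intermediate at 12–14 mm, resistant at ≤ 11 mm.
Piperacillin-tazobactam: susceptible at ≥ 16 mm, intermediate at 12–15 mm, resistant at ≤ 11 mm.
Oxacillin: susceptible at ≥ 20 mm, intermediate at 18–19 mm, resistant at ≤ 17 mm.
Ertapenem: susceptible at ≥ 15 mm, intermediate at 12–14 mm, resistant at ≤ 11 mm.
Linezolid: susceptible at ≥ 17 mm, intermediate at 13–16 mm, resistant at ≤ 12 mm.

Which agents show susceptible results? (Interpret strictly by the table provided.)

Amikacin (23 mm) ≥ 15 mm → susceptible
Ertapenem: 11 mm is ≤ 11 mm ⇒ Resistant
Ceftriaxone (27 mm) in 26–29 mm — I
Meropenem 18 mm: ≥ 18 mm — S
Clarithromycin 15 mm: ≤ 15 mm ⇒ Resistant
Piperacillin-tazobactam (19 mm) ≥ 16 mm ⇒ susceptible
Oxacillin 24 mm: ≥ 20 mm — susceptible
Linezolid 14 mm: in 13–16 mm → Intermediate

amikacin, meropenem, piperacillin-tazobactam, oxacillin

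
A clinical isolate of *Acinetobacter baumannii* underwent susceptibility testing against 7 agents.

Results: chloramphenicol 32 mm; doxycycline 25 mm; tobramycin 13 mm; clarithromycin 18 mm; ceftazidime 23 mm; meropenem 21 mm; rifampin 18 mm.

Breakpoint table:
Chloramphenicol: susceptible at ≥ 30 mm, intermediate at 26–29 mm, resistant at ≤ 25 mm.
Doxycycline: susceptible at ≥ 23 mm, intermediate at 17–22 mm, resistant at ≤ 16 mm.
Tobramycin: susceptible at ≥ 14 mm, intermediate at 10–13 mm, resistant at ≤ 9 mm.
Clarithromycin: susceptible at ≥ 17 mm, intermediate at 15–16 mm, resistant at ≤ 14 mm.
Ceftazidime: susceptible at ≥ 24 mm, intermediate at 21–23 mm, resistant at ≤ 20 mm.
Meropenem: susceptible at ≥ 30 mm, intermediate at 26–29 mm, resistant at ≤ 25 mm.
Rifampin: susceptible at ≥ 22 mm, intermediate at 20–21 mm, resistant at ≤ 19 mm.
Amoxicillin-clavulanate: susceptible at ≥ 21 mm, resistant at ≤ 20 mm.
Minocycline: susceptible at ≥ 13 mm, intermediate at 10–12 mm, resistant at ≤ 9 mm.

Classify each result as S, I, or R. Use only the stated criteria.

Chloramphenicol 32 mm: ≥ 30 mm → susceptible
Doxycycline: 25 mm is ≥ 23 mm — Susceptible
Tobramycin 13 mm: in 10–13 mm ⇒ intermediate
Clarithromycin (18 mm) ≥ 17 mm ⇒ S
Ceftazidime: 23 mm is in 21–23 mm — Intermediate
Meropenem: 21 mm is ≤ 25 mm — Resistant
Rifampin (18 mm) ≤ 19 mm — resistant

S, S, I, S, I, R, R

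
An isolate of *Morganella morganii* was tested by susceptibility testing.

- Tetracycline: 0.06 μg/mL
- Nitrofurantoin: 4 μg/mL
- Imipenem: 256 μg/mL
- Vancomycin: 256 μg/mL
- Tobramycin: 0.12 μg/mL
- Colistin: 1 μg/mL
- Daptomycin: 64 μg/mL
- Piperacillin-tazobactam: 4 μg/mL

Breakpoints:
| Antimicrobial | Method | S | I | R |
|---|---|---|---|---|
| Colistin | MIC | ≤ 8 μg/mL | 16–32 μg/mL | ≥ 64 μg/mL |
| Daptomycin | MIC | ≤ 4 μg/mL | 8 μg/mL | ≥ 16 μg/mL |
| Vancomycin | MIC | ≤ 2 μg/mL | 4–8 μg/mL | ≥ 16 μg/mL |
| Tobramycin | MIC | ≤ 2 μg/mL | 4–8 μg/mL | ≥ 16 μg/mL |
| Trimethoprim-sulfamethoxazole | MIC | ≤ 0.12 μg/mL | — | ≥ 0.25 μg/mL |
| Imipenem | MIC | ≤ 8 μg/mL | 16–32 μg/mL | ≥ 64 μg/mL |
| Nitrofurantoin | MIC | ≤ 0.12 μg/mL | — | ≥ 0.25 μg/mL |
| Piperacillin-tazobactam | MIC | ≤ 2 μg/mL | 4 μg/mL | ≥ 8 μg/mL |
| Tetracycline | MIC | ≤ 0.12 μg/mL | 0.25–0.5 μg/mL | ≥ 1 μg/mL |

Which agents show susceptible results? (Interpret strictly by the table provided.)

Tetracycline: 0.06 μg/mL is ≤ 0.12 μg/mL ⇒ Susceptible
Nitrofurantoin (4 μg/mL) ≥ 0.25 μg/mL — R
Imipenem (256 μg/mL) ≥ 64 μg/mL → resistant
Vancomycin: 256 μg/mL is ≥ 16 μg/mL ⇒ Resistant
Tobramycin 0.12 μg/mL: ≤ 2 μg/mL ⇒ susceptible
Colistin: 1 μg/mL is ≤ 8 μg/mL — susceptible
Daptomycin 64 μg/mL: ≥ 16 μg/mL — R
Piperacillin-tazobactam 4 μg/mL: = 4 μg/mL → I

tetracycline, tobramycin, colistin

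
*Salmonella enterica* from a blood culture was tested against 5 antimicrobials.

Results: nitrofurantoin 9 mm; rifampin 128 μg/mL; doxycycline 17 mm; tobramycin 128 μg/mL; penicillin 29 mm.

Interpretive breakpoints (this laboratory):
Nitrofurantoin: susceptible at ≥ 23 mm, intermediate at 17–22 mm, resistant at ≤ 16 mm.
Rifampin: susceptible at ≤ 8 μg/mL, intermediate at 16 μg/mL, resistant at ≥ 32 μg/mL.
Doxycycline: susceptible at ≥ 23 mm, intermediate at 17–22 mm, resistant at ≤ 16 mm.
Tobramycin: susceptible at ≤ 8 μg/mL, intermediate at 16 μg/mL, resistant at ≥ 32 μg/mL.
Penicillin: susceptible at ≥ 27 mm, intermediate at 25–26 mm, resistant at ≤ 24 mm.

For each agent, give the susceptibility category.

Nitrofurantoin (9 mm) ≤ 16 mm → Resistant
Rifampin 128 μg/mL: ≥ 32 μg/mL ⇒ resistant
Doxycycline: 17 mm is in 17–22 mm — Intermediate
Tobramycin 128 μg/mL: ≥ 32 μg/mL — Resistant
Penicillin 29 mm: ≥ 27 mm — S

R, R, I, R, S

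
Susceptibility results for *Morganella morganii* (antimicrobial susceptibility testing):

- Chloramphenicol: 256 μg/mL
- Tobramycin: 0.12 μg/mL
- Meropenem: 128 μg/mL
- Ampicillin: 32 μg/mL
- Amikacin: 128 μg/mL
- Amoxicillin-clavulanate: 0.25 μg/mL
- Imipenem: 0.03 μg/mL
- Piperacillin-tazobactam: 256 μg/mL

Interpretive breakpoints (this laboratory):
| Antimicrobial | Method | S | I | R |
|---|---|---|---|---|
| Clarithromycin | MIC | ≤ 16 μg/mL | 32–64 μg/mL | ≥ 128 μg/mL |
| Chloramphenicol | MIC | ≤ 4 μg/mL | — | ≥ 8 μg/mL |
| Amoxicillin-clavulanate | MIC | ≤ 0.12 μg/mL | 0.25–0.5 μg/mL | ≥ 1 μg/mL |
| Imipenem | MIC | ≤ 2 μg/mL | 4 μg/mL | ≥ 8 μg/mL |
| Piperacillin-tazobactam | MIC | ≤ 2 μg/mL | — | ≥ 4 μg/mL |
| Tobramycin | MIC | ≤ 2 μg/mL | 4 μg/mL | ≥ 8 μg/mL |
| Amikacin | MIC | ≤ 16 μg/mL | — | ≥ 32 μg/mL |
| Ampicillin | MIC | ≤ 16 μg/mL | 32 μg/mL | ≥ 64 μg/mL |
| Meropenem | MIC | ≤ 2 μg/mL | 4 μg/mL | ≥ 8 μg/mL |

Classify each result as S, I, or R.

Chloramphenicol (256 μg/mL) ≥ 8 μg/mL — resistant
Tobramycin 0.12 μg/mL: ≤ 2 μg/mL → S
Meropenem 128 μg/mL: ≥ 8 μg/mL ⇒ R
Ampicillin (32 μg/mL) = 32 μg/mL ⇒ Intermediate
Amikacin 128 μg/mL: ≥ 32 μg/mL — R
Amoxicillin-clavulanate 0.25 μg/mL: in 0.25–0.5 μg/mL ⇒ intermediate
Imipenem (0.03 μg/mL) ≤ 2 μg/mL ⇒ susceptible
Piperacillin-tazobactam: 256 μg/mL is ≥ 4 μg/mL → Resistant

R, S, R, I, R, I, S, R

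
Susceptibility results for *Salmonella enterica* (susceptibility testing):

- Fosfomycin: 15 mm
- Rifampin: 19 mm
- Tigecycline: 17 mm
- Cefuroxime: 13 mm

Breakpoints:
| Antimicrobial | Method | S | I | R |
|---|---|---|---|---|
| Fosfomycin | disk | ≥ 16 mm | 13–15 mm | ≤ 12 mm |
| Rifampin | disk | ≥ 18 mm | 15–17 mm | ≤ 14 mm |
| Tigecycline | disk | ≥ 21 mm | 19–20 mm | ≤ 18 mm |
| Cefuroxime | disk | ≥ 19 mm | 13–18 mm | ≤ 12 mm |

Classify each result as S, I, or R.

I, S, R, I

Fosfomycin (15 mm) in 13–15 mm — Intermediate
Rifampin 19 mm: ≥ 18 mm — Susceptible
Tigecycline: 17 mm is ≤ 18 mm ⇒ Resistant
Cefuroxime: 13 mm is in 13–18 mm — intermediate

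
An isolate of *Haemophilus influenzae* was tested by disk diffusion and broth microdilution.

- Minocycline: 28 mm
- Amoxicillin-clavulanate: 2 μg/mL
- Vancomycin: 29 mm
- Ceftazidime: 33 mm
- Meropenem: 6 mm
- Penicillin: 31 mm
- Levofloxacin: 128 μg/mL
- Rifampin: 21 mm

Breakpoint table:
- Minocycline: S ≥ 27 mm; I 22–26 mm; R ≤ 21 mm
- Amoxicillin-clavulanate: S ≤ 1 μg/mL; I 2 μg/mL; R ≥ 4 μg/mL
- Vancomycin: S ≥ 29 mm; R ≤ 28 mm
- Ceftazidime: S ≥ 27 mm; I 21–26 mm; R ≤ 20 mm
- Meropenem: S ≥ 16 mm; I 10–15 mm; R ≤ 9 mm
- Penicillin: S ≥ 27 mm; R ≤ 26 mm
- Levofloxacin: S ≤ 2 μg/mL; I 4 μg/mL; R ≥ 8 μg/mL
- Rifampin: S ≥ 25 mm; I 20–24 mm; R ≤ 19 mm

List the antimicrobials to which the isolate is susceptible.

Minocycline (28 mm) ≥ 27 mm ⇒ susceptible
Amoxicillin-clavulanate 2 μg/mL: = 2 μg/mL — I
Vancomycin 29 mm: ≥ 29 mm — susceptible
Ceftazidime: 33 mm is ≥ 27 mm — S
Meropenem: 6 mm is ≤ 9 mm → Resistant
Penicillin: 31 mm is ≥ 27 mm → S
Levofloxacin: 128 μg/mL is ≥ 8 μg/mL ⇒ R
Rifampin (21 mm) in 20–24 mm — intermediate

minocycline, vancomycin, ceftazidime, penicillin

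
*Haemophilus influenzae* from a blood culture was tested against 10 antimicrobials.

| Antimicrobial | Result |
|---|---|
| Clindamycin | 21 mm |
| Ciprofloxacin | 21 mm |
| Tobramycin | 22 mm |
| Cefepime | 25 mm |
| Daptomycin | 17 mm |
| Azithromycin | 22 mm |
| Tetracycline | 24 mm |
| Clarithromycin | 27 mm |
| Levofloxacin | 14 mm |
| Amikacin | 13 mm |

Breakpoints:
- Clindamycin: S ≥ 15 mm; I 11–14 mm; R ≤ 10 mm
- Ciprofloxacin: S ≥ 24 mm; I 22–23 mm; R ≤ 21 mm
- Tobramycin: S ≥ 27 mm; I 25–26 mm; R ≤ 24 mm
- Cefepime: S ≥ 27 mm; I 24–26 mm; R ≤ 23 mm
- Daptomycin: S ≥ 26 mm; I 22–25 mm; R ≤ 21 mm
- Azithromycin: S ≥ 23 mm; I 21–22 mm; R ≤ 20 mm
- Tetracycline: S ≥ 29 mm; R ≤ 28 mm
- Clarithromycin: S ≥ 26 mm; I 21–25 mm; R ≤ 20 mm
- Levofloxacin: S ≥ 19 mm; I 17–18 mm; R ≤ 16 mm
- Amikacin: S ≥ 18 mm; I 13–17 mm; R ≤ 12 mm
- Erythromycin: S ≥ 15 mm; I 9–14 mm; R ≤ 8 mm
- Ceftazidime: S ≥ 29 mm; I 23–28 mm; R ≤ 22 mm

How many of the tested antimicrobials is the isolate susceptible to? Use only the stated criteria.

Clindamycin 21 mm: ≥ 15 mm ⇒ susceptible
Ciprofloxacin 21 mm: ≤ 21 mm → resistant
Tobramycin: 22 mm is ≤ 24 mm — Resistant
Cefepime: 25 mm is in 24–26 mm — Intermediate
Daptomycin: 17 mm is ≤ 21 mm → R
Azithromycin: 22 mm is in 21–22 mm → Intermediate
Tetracycline: 24 mm is ≤ 28 mm — resistant
Clarithromycin: 27 mm is ≥ 26 mm ⇒ S
Levofloxacin 14 mm: ≤ 16 mm → resistant
Amikacin: 13 mm is in 13–17 mm → intermediate
Susceptible: 2

2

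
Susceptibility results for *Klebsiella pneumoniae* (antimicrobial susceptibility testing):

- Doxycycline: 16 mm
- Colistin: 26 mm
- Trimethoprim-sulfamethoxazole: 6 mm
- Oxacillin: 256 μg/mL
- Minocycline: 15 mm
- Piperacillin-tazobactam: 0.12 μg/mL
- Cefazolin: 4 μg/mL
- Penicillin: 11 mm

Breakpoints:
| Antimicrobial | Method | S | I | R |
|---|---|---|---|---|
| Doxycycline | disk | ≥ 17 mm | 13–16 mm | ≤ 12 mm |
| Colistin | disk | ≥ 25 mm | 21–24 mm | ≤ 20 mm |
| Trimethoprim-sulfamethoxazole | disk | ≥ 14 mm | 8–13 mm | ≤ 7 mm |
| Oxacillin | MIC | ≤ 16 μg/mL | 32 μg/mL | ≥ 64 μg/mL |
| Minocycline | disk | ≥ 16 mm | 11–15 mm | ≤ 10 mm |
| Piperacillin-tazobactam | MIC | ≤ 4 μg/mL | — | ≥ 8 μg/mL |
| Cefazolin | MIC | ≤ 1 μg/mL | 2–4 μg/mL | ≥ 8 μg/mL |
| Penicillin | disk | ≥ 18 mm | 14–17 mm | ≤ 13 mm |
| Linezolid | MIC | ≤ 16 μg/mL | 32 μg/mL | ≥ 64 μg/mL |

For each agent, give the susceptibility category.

Doxycycline: 16 mm is in 13–16 mm → I
Colistin: 26 mm is ≥ 25 mm ⇒ susceptible
Trimethoprim-sulfamethoxazole: 6 mm is ≤ 7 mm → R
Oxacillin: 256 μg/mL is ≥ 64 μg/mL → R
Minocycline 15 mm: in 11–15 mm ⇒ I
Piperacillin-tazobactam (0.12 μg/mL) ≤ 4 μg/mL — Susceptible
Cefazolin (4 μg/mL) in 2–4 μg/mL — I
Penicillin 11 mm: ≤ 13 mm → Resistant

I, S, R, R, I, S, I, R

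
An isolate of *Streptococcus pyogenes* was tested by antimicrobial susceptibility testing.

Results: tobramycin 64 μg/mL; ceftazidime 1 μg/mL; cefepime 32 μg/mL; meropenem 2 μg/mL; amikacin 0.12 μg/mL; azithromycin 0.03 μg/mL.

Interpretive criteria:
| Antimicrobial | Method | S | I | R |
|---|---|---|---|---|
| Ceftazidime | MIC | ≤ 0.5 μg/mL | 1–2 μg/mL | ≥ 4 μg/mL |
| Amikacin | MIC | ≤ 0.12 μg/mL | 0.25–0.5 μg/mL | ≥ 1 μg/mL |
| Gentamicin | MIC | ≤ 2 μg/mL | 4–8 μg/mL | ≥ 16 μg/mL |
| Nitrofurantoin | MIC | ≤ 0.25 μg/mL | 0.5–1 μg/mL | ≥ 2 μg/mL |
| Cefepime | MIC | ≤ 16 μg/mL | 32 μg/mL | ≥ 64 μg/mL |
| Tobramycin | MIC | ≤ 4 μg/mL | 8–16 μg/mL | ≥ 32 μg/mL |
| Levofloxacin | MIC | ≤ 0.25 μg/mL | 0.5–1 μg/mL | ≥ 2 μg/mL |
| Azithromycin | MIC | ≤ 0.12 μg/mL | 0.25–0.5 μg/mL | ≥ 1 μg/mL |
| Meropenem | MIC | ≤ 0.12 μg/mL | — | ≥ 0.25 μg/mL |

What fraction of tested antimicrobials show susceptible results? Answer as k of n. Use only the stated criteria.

2 of 6

Tobramycin 64 μg/mL: ≥ 32 μg/mL — R
Ceftazidime: 1 μg/mL is in 1–2 μg/mL → Intermediate
Cefepime (32 μg/mL) = 32 μg/mL → Intermediate
Meropenem 2 μg/mL: ≥ 0.25 μg/mL ⇒ resistant
Amikacin 0.12 μg/mL: ≤ 0.12 μg/mL → S
Azithromycin (0.03 μg/mL) ≤ 0.12 μg/mL → S
Susceptible: 2/6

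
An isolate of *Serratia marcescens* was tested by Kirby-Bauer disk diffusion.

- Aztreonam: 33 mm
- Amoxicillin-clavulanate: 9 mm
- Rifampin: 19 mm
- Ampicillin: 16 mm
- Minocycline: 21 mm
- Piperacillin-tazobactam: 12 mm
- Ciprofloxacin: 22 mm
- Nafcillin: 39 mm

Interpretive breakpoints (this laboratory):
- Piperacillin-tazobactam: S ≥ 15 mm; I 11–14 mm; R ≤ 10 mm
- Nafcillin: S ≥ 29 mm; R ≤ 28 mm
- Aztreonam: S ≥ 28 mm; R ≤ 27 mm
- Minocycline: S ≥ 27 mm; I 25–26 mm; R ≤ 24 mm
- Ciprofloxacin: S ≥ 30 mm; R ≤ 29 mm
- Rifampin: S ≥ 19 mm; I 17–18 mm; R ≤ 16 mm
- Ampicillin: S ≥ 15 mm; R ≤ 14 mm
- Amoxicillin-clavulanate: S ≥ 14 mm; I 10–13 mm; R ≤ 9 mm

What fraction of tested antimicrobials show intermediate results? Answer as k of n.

Aztreonam: 33 mm is ≥ 28 mm ⇒ susceptible
Amoxicillin-clavulanate 9 mm: ≤ 9 mm ⇒ resistant
Rifampin: 19 mm is ≥ 19 mm → susceptible
Ampicillin: 16 mm is ≥ 15 mm — Susceptible
Minocycline (21 mm) ≤ 24 mm → Resistant
Piperacillin-tazobactam: 12 mm is in 11–14 mm → Intermediate
Ciprofloxacin: 22 mm is ≤ 29 mm → R
Nafcillin (39 mm) ≥ 29 mm → S
Intermediate: 1/8

1 of 8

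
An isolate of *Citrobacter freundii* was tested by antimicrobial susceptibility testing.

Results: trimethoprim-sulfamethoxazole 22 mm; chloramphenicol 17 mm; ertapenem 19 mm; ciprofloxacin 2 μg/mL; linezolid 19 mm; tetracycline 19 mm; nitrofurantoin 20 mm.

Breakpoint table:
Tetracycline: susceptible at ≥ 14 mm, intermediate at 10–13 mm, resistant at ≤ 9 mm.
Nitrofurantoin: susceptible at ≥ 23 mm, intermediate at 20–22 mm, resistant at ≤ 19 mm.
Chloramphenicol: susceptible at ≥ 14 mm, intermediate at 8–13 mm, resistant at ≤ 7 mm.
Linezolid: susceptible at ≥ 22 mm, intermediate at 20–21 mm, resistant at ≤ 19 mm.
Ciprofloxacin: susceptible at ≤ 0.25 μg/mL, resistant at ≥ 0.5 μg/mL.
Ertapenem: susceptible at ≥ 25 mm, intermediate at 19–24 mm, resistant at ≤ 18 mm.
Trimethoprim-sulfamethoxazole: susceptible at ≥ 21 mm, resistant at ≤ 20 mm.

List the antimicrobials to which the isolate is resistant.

ciprofloxacin, linezolid

Trimethoprim-sulfamethoxazole 22 mm: ≥ 21 mm → S
Chloramphenicol 17 mm: ≥ 14 mm ⇒ S
Ertapenem 19 mm: in 19–24 mm ⇒ I
Ciprofloxacin: 2 μg/mL is ≥ 0.5 μg/mL — R
Linezolid: 19 mm is ≤ 19 mm — R
Tetracycline (19 mm) ≥ 14 mm — susceptible
Nitrofurantoin 20 mm: in 20–22 mm ⇒ intermediate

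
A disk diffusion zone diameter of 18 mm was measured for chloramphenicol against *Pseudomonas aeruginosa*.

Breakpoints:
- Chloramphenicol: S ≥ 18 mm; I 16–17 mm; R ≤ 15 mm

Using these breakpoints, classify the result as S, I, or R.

Chloramphenicol (18 mm) ≥ 18 mm → susceptible

S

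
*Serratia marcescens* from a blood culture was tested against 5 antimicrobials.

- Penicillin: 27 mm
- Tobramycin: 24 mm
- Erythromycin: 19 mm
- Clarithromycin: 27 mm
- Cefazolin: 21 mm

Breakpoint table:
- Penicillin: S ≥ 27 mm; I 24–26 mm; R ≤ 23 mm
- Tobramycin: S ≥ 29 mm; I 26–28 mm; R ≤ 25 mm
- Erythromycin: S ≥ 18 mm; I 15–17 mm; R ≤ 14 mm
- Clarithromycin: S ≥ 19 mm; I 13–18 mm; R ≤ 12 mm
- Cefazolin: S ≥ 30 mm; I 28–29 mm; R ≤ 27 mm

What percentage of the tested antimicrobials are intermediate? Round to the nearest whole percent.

0%

Penicillin (27 mm) ≥ 27 mm → Susceptible
Tobramycin (24 mm) ≤ 25 mm → Resistant
Erythromycin 19 mm: ≥ 18 mm — Susceptible
Clarithromycin 27 mm: ≥ 19 mm ⇒ Susceptible
Cefazolin (21 mm) ≤ 27 mm — Resistant
Intermediate: 0/5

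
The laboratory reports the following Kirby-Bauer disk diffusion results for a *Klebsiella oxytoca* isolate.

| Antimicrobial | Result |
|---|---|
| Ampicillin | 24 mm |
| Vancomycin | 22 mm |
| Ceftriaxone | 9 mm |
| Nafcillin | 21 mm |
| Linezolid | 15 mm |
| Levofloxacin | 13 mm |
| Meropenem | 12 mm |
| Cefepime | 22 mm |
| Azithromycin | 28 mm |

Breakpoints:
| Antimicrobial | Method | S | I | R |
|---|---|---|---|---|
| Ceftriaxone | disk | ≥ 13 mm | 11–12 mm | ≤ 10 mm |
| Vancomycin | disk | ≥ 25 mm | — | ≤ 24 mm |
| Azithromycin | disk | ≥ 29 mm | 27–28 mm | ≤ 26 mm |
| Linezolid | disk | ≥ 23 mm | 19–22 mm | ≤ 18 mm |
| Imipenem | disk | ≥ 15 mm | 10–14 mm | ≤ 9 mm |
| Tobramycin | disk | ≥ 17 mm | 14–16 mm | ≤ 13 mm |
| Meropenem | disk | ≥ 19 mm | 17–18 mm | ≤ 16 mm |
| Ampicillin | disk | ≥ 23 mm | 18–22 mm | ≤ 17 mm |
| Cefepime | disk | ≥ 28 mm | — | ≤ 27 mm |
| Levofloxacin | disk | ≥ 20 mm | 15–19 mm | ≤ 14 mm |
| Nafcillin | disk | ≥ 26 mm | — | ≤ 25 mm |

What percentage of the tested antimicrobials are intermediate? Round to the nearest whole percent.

Ampicillin (24 mm) ≥ 23 mm — S
Vancomycin: 22 mm is ≤ 24 mm ⇒ Resistant
Ceftriaxone: 9 mm is ≤ 10 mm — R
Nafcillin 21 mm: ≤ 25 mm — resistant
Linezolid 15 mm: ≤ 18 mm — Resistant
Levofloxacin: 13 mm is ≤ 14 mm → R
Meropenem: 12 mm is ≤ 16 mm — resistant
Cefepime (22 mm) ≤ 27 mm → R
Azithromycin (28 mm) in 27–28 mm ⇒ I
Intermediate: 1/9

11%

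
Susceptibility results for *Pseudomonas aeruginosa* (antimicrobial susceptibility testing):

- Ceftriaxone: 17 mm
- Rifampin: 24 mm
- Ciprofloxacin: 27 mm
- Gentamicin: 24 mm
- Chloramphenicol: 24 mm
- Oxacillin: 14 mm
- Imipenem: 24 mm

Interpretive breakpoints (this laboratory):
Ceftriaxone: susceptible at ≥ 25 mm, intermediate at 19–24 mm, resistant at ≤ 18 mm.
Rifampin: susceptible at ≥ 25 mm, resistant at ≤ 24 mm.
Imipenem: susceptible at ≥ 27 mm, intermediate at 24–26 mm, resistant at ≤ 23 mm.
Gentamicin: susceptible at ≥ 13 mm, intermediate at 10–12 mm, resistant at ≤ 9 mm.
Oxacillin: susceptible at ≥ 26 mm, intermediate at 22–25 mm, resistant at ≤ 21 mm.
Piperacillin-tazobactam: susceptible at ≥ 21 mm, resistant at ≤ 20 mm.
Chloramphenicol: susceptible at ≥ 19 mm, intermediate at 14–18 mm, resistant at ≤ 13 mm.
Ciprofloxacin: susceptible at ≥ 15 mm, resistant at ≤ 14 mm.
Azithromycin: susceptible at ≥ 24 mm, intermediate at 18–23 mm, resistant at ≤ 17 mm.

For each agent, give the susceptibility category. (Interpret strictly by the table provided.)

Ceftriaxone (17 mm) ≤ 18 mm — R
Rifampin: 24 mm is ≤ 24 mm ⇒ Resistant
Ciprofloxacin (27 mm) ≥ 15 mm ⇒ S
Gentamicin: 24 mm is ≥ 13 mm → Susceptible
Chloramphenicol (24 mm) ≥ 19 mm → susceptible
Oxacillin 14 mm: ≤ 21 mm → resistant
Imipenem 24 mm: in 24–26 mm — Intermediate

R, R, S, S, S, R, I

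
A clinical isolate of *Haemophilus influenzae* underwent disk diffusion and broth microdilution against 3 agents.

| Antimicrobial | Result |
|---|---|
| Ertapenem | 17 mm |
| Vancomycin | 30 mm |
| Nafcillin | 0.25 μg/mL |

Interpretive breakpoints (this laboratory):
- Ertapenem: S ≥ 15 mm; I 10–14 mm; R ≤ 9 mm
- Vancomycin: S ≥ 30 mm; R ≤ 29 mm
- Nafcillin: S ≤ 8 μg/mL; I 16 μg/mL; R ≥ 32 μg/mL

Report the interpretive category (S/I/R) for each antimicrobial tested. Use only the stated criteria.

Ertapenem: 17 mm is ≥ 15 mm — Susceptible
Vancomycin 30 mm: ≥ 30 mm → Susceptible
Nafcillin 0.25 μg/mL: ≤ 8 μg/mL — Susceptible

S, S, S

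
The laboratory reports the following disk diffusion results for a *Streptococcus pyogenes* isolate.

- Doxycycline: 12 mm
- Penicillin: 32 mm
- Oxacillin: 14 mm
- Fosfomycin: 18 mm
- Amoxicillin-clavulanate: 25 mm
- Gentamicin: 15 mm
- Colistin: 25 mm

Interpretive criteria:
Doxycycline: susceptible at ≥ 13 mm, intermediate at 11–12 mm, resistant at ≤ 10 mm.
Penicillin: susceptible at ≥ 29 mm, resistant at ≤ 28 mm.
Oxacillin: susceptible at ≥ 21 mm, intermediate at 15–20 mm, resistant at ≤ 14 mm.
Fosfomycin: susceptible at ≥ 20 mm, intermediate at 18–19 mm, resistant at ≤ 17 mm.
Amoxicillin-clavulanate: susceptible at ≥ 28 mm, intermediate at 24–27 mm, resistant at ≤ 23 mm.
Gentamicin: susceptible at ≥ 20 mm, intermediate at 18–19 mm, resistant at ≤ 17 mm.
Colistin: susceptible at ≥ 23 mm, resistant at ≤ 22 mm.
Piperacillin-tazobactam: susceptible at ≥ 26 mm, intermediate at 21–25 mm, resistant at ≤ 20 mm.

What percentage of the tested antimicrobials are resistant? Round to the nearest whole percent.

Doxycycline (12 mm) in 11–12 mm → Intermediate
Penicillin 32 mm: ≥ 29 mm ⇒ S
Oxacillin 14 mm: ≤ 14 mm ⇒ R
Fosfomycin 18 mm: in 18–19 mm → intermediate
Amoxicillin-clavulanate 25 mm: in 24–27 mm ⇒ intermediate
Gentamicin (15 mm) ≤ 17 mm ⇒ Resistant
Colistin: 25 mm is ≥ 23 mm → S
Resistant: 2/7

29%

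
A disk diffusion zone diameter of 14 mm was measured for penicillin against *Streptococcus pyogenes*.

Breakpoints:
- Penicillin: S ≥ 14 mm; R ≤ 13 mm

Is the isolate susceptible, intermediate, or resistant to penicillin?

Penicillin: 14 mm is ≥ 14 mm ⇒ Susceptible

Susceptible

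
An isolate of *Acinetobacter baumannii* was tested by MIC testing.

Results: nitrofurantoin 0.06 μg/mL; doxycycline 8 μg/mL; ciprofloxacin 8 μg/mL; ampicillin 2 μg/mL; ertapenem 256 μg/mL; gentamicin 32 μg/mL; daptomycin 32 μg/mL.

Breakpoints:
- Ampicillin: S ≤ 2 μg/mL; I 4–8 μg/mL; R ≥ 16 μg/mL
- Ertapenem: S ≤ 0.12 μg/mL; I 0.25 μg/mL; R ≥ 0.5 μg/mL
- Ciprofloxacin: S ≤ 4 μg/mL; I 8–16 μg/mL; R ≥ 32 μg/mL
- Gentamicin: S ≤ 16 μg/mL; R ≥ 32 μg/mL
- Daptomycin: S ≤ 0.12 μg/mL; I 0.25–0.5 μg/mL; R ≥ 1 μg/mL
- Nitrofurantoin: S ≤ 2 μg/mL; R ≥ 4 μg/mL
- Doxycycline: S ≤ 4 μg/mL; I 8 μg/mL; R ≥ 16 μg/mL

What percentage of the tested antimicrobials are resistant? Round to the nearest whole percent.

Nitrofurantoin 0.06 μg/mL: ≤ 2 μg/mL → S
Doxycycline 8 μg/mL: = 8 μg/mL → intermediate
Ciprofloxacin (8 μg/mL) in 8–16 μg/mL → I
Ampicillin: 2 μg/mL is ≤ 2 μg/mL — S
Ertapenem 256 μg/mL: ≥ 0.5 μg/mL → Resistant
Gentamicin: 32 μg/mL is ≥ 32 μg/mL → resistant
Daptomycin (32 μg/mL) ≥ 1 μg/mL ⇒ R
Resistant: 3/7

43%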